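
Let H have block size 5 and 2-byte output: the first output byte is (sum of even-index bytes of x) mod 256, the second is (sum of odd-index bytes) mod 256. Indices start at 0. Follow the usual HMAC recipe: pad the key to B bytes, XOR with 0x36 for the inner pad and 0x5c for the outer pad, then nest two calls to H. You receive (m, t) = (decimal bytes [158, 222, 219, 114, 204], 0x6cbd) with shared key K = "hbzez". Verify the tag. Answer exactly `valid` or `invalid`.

Key "hbzez" = 68 62 7a 65 7a is exactly B = 5 bytes: K' = 68 62 7a 65 7a.
K' ⊕ ipad = 5e 54 4c 53 4c; K' ⊕ opad = 34 3e 26 39 26.
Inner hash: even-index sum = 582 mod 256 = 70; odd-index sum = 748 mod 256 = 236 → 46 ec.
Outer hash (recomputed tag): even-index sum = 364 mod 256 = 108; odd-index sum = 189 mod 256 = 189 → 6c bd.
Recomputed tag = 6cbd; claimed = 6cbd → match.

valid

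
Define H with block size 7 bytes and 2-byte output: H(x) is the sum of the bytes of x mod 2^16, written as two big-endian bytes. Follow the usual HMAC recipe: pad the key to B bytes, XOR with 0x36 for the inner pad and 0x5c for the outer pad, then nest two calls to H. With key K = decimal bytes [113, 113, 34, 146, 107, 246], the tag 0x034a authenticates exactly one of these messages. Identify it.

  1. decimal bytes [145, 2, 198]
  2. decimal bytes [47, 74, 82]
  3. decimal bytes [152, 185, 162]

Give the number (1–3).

2

Key decimal bytes [113, 113, 34, 146, 107, 246] = 71 71 22 92 6b f6 is 6 bytes ≤ B = 7; zero-pad to 7 bytes: K' = 71 71 22 92 6b f6 00.
K' ⊕ ipad = 47 47 14 a4 5d c0 36; K' ⊕ opad = 2d 2d 7e ce 37 aa 5c.
m1: inner = H(47 47 14 a4 5d c0 36 91 02 c6) = 03 f2; tag = H(2d 2d 7e ce 37 aa 5c 03 f2) = 03d8
m2: inner = H(47 47 14 a4 5d c0 36 2f 4a 52) = 03 64; tag = H(2d 2d 7e ce 37 aa 5c 03 64) = 034a ← matches
m3: inner = H(47 47 14 a4 5d c0 36 98 b9 a2) = 04 8c; tag = H(2d 2d 7e ce 37 aa 5c 04 8c) = 0373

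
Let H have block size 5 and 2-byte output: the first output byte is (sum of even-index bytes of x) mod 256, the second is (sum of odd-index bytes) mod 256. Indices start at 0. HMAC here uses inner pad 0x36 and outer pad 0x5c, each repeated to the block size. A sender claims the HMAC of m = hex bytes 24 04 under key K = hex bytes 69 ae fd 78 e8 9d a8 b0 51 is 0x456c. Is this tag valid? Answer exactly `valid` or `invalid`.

Key hex bytes 69 ae fd 78 e8 9d a8 b0 51 is 9 bytes > B = 5, so hash it first: H(key) = 47 73, then zero-pad to 5 bytes: K' = 47 73 00 00 00.
K' ⊕ ipad = 71 45 36 36 36; K' ⊕ opad = 1b 2f 5c 5c 5c.
Inner hash: even-index sum = 225 mod 256 = 225; odd-index sum = 159 mod 256 = 159 → e1 9f.
Outer hash (recomputed tag): even-index sum = 370 mod 256 = 114; odd-index sum = 364 mod 256 = 108 → 72 6c.
Recomputed tag = 726c; claimed = 456c → mismatch.

invalid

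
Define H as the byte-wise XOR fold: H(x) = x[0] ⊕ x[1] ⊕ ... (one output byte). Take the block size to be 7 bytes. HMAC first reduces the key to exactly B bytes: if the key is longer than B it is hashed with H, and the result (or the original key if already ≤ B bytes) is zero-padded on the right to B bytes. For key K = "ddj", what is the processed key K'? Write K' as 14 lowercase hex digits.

Key "ddj" = 64 64 6a is 3 bytes ≤ B = 7; zero-pad to 7 bytes: K' = 64 64 6a 00 00 00 00.

64646a00000000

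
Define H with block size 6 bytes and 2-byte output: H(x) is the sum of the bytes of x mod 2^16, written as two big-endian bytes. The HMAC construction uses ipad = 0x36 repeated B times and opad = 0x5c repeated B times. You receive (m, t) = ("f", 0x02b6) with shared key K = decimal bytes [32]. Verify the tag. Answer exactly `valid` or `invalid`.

invalid

Key decimal bytes [32] = 20 is 1 byte ≤ B = 6; zero-pad to 6 bytes: K' = 20 00 00 00 00 00.
K' ⊕ ipad = 16 36 36 36 36 36; K' ⊕ opad = 7c 5c 5c 5c 5c 5c.
Inner hash: sum = 22+54+54+54+54+54+102 = 394 → 01 8a.
Outer hash (recomputed tag): sum = 124+92+92+92+92+92+1+138 = 723 → 02 d3.
Recomputed tag = 02d3; claimed = 02b6 → mismatch.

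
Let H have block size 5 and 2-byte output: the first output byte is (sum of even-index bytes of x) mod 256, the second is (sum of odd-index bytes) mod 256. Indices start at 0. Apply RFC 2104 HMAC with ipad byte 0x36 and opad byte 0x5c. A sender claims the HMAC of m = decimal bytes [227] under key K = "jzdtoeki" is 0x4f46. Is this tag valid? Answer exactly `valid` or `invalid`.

valid

Key "jzdtoeki" = 6a 7a 64 74 6f 65 6b 69 is 8 bytes > B = 5, so hash it first: H(key) = a8 bc, then zero-pad to 5 bytes: K' = a8 bc 00 00 00.
K' ⊕ ipad = 9e 8a 36 36 36; K' ⊕ opad = f4 e0 5c 5c 5c.
Inner hash: even-index sum = 266 mod 256 = 10; odd-index sum = 419 mod 256 = 163 → 0a a3.
Outer hash (recomputed tag): even-index sum = 591 mod 256 = 79; odd-index sum = 326 mod 256 = 70 → 4f 46.
Recomputed tag = 4f46; claimed = 4f46 → match.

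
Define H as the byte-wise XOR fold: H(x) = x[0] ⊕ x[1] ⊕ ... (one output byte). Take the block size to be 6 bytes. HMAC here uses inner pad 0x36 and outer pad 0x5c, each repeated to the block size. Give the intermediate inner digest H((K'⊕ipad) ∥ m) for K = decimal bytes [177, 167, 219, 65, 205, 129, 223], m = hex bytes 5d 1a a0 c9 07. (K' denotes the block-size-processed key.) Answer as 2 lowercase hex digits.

Key decimal bytes [177, 167, 219, 65, 205, 129, 223] = b1 a7 db 41 cd 81 df is 7 bytes > B = 6, so hash it first: H(key) = 1f, then zero-pad to 6 bytes: K' = 1f 00 00 00 00 00.
K' ⊕ ipad = 29 36 36 36 36 36.
Inner input = 29 36 36 36 36 36 ∥ 5d 1a a0 c9 07.
Inner hash: XOR 29⊕36⊕36⊕36⊕36⊕36⊕5d⊕1a⊕a0⊕c9⊕07 = 36.

36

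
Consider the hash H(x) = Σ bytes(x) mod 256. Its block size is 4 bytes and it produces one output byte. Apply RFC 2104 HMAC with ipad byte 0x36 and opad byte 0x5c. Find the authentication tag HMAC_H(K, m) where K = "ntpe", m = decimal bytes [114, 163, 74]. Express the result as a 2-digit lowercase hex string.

51

Key "ntpe" = 6e 74 70 65 is exactly B = 4 bytes: K' = 6e 74 70 65.
K' ⊕ ipad = 58 42 46 53.  K' ⊕ opad = 32 28 2c 39.
Inner input = (K'⊕ipad) ∥ m = 58 42 46 53 ∥ 72 a3 4a.
Inner hash: sum = 88+66+70+83+114+163+74 = 658; mod 256 = 146 → 92.
Outer input = (K'⊕opad) ∥ inner = 32 28 2c 39 ∥ 92.
Outer hash (tag): sum = 50+40+44+57+146 = 337; mod 256 = 81 → 51.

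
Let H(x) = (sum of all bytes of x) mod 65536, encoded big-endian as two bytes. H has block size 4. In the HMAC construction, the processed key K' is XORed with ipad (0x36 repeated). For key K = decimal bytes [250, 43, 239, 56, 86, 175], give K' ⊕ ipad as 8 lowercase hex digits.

35673636

Key decimal bytes [250, 43, 239, 56, 86, 175] = fa 2b ef 38 56 af is 6 bytes > B = 4, so hash it first: H(key) = 03 51, then zero-pad to 4 bytes: K' = 03 51 00 00.
XOR each byte with 0x36: 03⊕36=35, 51⊕36=67, 00⊕36=36, 00⊕36=36.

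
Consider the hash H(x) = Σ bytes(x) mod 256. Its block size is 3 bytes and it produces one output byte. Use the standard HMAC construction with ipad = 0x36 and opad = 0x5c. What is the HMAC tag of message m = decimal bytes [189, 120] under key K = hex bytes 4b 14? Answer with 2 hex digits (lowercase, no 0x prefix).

c5

Key hex bytes 4b 14 is 2 bytes ≤ B = 3; zero-pad to 3 bytes: K' = 4b 14 00.
K' ⊕ ipad = 7d 22 36.  K' ⊕ opad = 17 48 5c.
Inner input = (K'⊕ipad) ∥ m = 7d 22 36 ∥ bd 78.
Inner hash: sum = 125+34+54+189+120 = 522; mod 256 = 10 → 0a.
Outer input = (K'⊕opad) ∥ inner = 17 48 5c ∥ 0a.
Outer hash (tag): sum = 23+72+92+10 = 197 → c5.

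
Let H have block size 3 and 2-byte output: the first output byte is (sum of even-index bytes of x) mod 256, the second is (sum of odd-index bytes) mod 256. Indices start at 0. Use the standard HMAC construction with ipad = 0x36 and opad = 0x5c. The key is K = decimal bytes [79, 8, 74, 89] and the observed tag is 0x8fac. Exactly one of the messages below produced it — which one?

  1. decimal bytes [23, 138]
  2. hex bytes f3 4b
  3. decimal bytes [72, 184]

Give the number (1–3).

Key decimal bytes [79, 8, 74, 89] = 4f 08 4a 59 is 4 bytes > B = 3, so hash it first: H(key) = 99 61, then zero-pad to 3 bytes: K' = 99 61 00.
K' ⊕ ipad = af 57 36; K' ⊕ opad = c5 3d 5c.
m1: inner = H(af 57 36 17 8a) = 6f 6e; tag = H(c5 3d 5c 6f 6e) = 8fac ← matches
m2: inner = H(af 57 36 f3 4b) = 30 4a; tag = H(c5 3d 5c 30 4a) = 6b6d
m3: inner = H(af 57 36 48 b8) = 9d 9f; tag = H(c5 3d 5c 9d 9f) = c0da

1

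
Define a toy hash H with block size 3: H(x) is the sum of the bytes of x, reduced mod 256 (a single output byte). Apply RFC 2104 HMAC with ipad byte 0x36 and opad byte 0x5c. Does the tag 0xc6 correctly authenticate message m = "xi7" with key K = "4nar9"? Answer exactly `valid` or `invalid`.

valid

Key "4nar9" = 34 6e 61 72 39 is 5 bytes > B = 3, so hash it first: H(key) = ae, then zero-pad to 3 bytes: K' = ae 00 00.
K' ⊕ ipad = 98 36 36; K' ⊕ opad = f2 5c 5c.
Inner hash: sum = 152+54+54+120+105+55 = 540; mod 256 = 28 → 1c.
Outer hash (recomputed tag): sum = 242+92+92+28 = 454; mod 256 = 198 → c6.
Recomputed tag = c6; claimed = c6 → match.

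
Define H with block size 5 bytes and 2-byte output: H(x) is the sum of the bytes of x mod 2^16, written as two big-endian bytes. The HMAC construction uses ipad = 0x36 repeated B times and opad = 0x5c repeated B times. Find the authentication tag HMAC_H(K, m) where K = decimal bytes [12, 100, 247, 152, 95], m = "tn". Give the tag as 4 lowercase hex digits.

0243

Key decimal bytes [12, 100, 247, 152, 95] = 0c 64 f7 98 5f is exactly B = 5 bytes: K' = 0c 64 f7 98 5f.
K' ⊕ ipad = 3a 52 c1 ae 69.  K' ⊕ opad = 50 38 ab c4 03.
Inner input = (K'⊕ipad) ∥ m = 3a 52 c1 ae 69 ∥ 74 6e.
Inner hash: sum = 58+82+193+174+105+116+110 = 838 → 03 46.
Outer input = (K'⊕opad) ∥ inner = 50 38 ab c4 03 ∥ 03 46.
Outer hash (tag): sum = 80+56+171+196+3+3+70 = 579 → 02 43.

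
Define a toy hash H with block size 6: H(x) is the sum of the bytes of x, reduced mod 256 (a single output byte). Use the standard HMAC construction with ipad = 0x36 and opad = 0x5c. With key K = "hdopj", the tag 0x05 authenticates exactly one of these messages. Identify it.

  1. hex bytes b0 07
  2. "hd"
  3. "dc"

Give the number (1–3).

3

Key "hdopj" = 68 64 6f 70 6a is 5 bytes ≤ B = 6; zero-pad to 6 bytes: K' = 68 64 6f 70 6a 00.
K' ⊕ ipad = 5e 52 59 46 5c 36; K' ⊕ opad = 34 38 33 2c 36 5c.
m1: inner = H(5e 52 59 46 5c 36 b0 07) = 98; tag = H(34 38 33 2c 36 5c 98) = f5
m2: inner = H(5e 52 59 46 5c 36 68 64) = ad; tag = H(34 38 33 2c 36 5c ad) = 0a
m3: inner = H(5e 52 59 46 5c 36 64 63) = a8; tag = H(34 38 33 2c 36 5c a8) = 05 ← matches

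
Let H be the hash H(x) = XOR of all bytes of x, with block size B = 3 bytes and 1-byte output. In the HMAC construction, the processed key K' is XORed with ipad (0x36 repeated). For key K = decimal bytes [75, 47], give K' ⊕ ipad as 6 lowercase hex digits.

Key decimal bytes [75, 47] = 4b 2f is 2 bytes ≤ B = 3; zero-pad to 3 bytes: K' = 4b 2f 00.
XOR each byte with 0x36: 4b⊕36=7d, 2f⊕36=19, 00⊕36=36.

7d1936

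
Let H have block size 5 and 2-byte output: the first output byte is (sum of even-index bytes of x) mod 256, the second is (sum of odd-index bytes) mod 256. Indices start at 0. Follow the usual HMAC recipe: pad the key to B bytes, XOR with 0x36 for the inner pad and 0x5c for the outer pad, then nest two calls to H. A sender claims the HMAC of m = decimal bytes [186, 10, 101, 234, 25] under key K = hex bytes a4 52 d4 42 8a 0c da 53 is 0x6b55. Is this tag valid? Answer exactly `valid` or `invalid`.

Key hex bytes a4 52 d4 42 8a 0c da 53 is 8 bytes > B = 5, so hash it first: H(key) = dc f3, then zero-pad to 5 bytes: K' = dc f3 00 00 00.
K' ⊕ ipad = ea c5 36 36 36; K' ⊕ opad = 80 af 5c 5c 5c.
Inner hash: even-index sum = 586 mod 256 = 74; odd-index sum = 563 mod 256 = 51 → 4a 33.
Outer hash (recomputed tag): even-index sum = 363 mod 256 = 107; odd-index sum = 341 mod 256 = 85 → 6b 55.
Recomputed tag = 6b55; claimed = 6b55 → match.

valid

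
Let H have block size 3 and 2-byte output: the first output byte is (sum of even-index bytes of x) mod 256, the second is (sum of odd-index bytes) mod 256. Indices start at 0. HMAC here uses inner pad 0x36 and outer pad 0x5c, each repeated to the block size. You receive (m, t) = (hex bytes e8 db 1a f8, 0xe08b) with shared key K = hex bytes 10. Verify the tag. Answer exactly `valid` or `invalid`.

Key hex bytes 10 is 1 byte ≤ B = 3; zero-pad to 3 bytes: K' = 10 00 00.
K' ⊕ ipad = 26 36 36; K' ⊕ opad = 4c 5c 5c.
Inner hash: even-index sum = 559 mod 256 = 47; odd-index sum = 312 mod 256 = 56 → 2f 38.
Outer hash (recomputed tag): even-index sum = 224 mod 256 = 224; odd-index sum = 139 mod 256 = 139 → e0 8b.
Recomputed tag = e08b; claimed = e08b → match.

valid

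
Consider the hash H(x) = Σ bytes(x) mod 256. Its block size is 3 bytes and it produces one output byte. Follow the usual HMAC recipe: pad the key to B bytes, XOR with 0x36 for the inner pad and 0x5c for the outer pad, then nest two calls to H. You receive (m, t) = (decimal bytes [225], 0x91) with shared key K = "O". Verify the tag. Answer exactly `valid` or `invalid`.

valid

Key "O" = 4f is 1 byte ≤ B = 3; zero-pad to 3 bytes: K' = 4f 00 00.
K' ⊕ ipad = 79 36 36; K' ⊕ opad = 13 5c 5c.
Inner hash: sum = 121+54+54+225 = 454; mod 256 = 198 → c6.
Outer hash (recomputed tag): sum = 19+92+92+198 = 401; mod 256 = 145 → 91.
Recomputed tag = 91; claimed = 91 → match.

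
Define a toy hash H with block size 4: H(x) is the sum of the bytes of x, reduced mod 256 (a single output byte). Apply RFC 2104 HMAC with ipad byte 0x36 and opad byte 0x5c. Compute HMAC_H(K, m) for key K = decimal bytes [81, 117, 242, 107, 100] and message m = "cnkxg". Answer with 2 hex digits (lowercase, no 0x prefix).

Key decimal bytes [81, 117, 242, 107, 100] = 51 75 f2 6b 64 is 5 bytes > B = 4, so hash it first: H(key) = 87, then zero-pad to 4 bytes: K' = 87 00 00 00.
K' ⊕ ipad = b1 36 36 36.  K' ⊕ opad = db 5c 5c 5c.
Inner input = (K'⊕ipad) ∥ m = b1 36 36 36 ∥ 63 6e 6b 78 67.
Inner hash: sum = 177+54+54+54+99+110+107+120+103 = 878; mod 256 = 110 → 6e.
Outer input = (K'⊕opad) ∥ inner = db 5c 5c 5c ∥ 6e.
Outer hash (tag): sum = 219+92+92+92+110 = 605; mod 256 = 93 → 5d.

5d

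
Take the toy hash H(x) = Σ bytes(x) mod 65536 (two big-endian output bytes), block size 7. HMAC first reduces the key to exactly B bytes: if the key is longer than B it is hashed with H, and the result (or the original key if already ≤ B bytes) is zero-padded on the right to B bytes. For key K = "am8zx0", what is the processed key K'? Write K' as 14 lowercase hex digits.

Key "am8zx0" = 61 6d 38 7a 78 30 is 6 bytes ≤ B = 7; zero-pad to 7 bytes: K' = 61 6d 38 7a 78 30 00.

616d387a783000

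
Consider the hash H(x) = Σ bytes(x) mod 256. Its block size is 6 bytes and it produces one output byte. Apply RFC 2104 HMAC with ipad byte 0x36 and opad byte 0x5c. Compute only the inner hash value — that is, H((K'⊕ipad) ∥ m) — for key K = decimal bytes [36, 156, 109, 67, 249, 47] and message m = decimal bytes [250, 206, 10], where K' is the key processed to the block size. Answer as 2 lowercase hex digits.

46

Key decimal bytes [36, 156, 109, 67, 249, 47] = 24 9c 6d 43 f9 2f is exactly B = 6 bytes: K' = 24 9c 6d 43 f9 2f.
K' ⊕ ipad = 12 aa 5b 75 cf 19.
Inner input = 12 aa 5b 75 cf 19 ∥ fa ce 0a.
Inner hash: sum = 18+170+91+117+207+25+250+206+10 = 1094; mod 256 = 70 → 46.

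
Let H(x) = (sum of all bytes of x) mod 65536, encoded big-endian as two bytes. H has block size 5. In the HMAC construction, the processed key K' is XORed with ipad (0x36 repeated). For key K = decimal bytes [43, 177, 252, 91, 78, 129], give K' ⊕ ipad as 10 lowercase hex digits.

Key decimal bytes [43, 177, 252, 91, 78, 129] = 2b b1 fc 5b 4e 81 is 6 bytes > B = 5, so hash it first: H(key) = 03 02, then zero-pad to 5 bytes: K' = 03 02 00 00 00.
XOR each byte with 0x36: 03⊕36=35, 02⊕36=34, 00⊕36=36, 00⊕36=36, 00⊕36=36.

3534363636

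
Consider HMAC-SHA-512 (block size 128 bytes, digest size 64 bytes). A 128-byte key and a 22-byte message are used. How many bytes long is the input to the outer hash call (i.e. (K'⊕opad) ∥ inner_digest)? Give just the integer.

Key is 128 ≤ 128 bytes, zero-padded: |K'| = 128.
Outer input = (K'⊕opad) ∥ H(inner) → 128 + 64 = 192 bytes.

192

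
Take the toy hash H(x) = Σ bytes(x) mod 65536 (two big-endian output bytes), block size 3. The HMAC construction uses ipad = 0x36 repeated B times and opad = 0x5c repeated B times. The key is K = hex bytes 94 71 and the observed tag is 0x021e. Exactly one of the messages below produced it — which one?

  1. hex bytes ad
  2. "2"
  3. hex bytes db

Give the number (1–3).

Key hex bytes 94 71 is 2 bytes ≤ B = 3; zero-pad to 3 bytes: K' = 94 71 00.
K' ⊕ ipad = a2 47 36; K' ⊕ opad = c8 2d 5c.
m1: inner = H(a2 47 36 ad) = 01 cc; tag = H(c8 2d 5c 01 cc) = 021e ← matches
m2: inner = H(a2 47 36 32) = 01 51; tag = H(c8 2d 5c 01 51) = 01a3
m3: inner = H(a2 47 36 db) = 01 fa; tag = H(c8 2d 5c 01 fa) = 024c

1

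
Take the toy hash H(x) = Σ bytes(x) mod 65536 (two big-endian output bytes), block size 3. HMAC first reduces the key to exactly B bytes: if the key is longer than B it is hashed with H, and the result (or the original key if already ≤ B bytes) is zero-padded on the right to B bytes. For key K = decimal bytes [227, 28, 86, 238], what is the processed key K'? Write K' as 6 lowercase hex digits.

024300

|K| = 4 > B = 3, so first hash the key.
H(K): sum = 227+28+86+238 = 579 → 02 43.
Zero-pad H(K) = 02 43 to 3 bytes: K' = 02 43 00.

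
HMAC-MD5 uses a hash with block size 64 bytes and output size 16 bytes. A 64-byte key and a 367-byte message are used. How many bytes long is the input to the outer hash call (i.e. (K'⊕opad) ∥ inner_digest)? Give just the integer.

Key is 64 ≤ 64 bytes, zero-padded: |K'| = 64.
Outer input = (K'⊕opad) ∥ H(inner) → 64 + 16 = 80 bytes.

80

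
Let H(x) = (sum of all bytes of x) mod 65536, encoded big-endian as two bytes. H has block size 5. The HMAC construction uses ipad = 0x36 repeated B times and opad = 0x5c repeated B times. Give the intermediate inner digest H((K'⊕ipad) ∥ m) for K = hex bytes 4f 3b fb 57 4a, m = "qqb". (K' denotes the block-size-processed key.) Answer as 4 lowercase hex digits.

0374

Key hex bytes 4f 3b fb 57 4a is exactly B = 5 bytes: K' = 4f 3b fb 57 4a.
K' ⊕ ipad = 79 0d cd 61 7c.
Inner input = 79 0d cd 61 7c ∥ 71 71 62.
Inner hash: sum = 121+13+205+97+124+113+113+98 = 884 → 03 74.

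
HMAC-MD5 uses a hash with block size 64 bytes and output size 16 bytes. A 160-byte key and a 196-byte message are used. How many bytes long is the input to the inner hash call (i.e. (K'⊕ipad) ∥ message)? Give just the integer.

Key is 160 > 64 bytes, so it is hashed to 16 bytes then zero-padded to 64: |K'| = 64.
Inner input = (K'⊕ipad) ∥ m → 64 + 196 = 260 bytes.

260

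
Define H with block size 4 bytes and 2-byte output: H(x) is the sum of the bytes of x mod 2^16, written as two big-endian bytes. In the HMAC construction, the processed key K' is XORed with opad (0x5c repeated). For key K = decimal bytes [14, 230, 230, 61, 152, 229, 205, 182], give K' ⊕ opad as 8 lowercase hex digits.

594b5c5c

Key decimal bytes [14, 230, 230, 61, 152, 229, 205, 182] = 0e e6 e6 3d 98 e5 cd b6 is 8 bytes > B = 4, so hash it first: H(key) = 05 17, then zero-pad to 4 bytes: K' = 05 17 00 00.
XOR each byte with 0x5c: 05⊕5c=59, 17⊕5c=4b, 00⊕5c=5c, 00⊕5c=5c.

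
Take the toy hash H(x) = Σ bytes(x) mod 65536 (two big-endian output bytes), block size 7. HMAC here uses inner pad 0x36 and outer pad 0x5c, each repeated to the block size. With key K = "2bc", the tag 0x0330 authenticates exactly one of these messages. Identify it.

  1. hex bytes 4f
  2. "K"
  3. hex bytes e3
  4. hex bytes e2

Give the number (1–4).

Key "2bc" = 32 62 63 is 3 bytes ≤ B = 7; zero-pad to 7 bytes: K' = 32 62 63 00 00 00 00.
K' ⊕ ipad = 04 54 55 36 36 36 36; K' ⊕ opad = 6e 3e 3f 5c 5c 5c 5c.
m1: inner = H(04 54 55 36 36 36 36 4f) = 01 d4; tag = H(6e 3e 3f 5c 5c 5c 5c 01 d4) = 0330 ← matches
m2: inner = H(04 54 55 36 36 36 36 4b) = 01 d0; tag = H(6e 3e 3f 5c 5c 5c 5c 01 d0) = 032c
m3: inner = H(04 54 55 36 36 36 36 e3) = 02 68; tag = H(6e 3e 3f 5c 5c 5c 5c 02 68) = 02c5
m4: inner = H(04 54 55 36 36 36 36 e2) = 02 67; tag = H(6e 3e 3f 5c 5c 5c 5c 02 67) = 02c4

1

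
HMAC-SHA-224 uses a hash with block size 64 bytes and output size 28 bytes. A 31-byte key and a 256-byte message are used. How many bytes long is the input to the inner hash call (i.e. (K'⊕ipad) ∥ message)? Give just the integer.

Key is 31 ≤ 64 bytes, zero-padded: |K'| = 64.
Inner input = (K'⊕ipad) ∥ m → 64 + 256 = 320 bytes.

320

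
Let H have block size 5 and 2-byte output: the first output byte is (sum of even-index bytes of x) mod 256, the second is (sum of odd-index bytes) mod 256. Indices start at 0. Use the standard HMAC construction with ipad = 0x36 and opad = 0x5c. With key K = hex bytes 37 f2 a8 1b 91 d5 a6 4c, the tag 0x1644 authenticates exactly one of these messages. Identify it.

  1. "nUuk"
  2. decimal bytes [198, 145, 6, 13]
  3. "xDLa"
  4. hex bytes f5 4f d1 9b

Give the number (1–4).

Key hex bytes 37 f2 a8 1b 91 d5 a6 4c is 8 bytes > B = 5, so hash it first: H(key) = 16 2e, then zero-pad to 5 bytes: K' = 16 2e 00 00 00.
K' ⊕ ipad = 20 18 36 36 36; K' ⊕ opad = 4a 72 5c 5c 5c.
m1: inner = H(20 18 36 36 36 6e 55 75 6b) = 4c 31; tag = H(4a 72 5c 5c 5c 4c 31) = 331a
m2: inner = H(20 18 36 36 36 c6 91 06 0d) = 2a 1a; tag = H(4a 72 5c 5c 5c 2a 1a) = 1cf8
m3: inner = H(20 18 36 36 36 78 44 4c 61) = 31 12; tag = H(4a 72 5c 5c 5c 31 12) = 14ff
m4: inner = H(20 18 36 36 36 f5 4f d1 9b) = 76 14; tag = H(4a 72 5c 5c 5c 76 14) = 1644 ← matches

4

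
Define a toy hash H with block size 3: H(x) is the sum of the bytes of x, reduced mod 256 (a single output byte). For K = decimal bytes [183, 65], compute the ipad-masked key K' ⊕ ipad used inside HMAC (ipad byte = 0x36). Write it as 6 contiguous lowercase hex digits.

817736

Key decimal bytes [183, 65] = b7 41 is 2 bytes ≤ B = 3; zero-pad to 3 bytes: K' = b7 41 00.
XOR each byte with 0x36: b7⊕36=81, 41⊕36=77, 00⊕36=36.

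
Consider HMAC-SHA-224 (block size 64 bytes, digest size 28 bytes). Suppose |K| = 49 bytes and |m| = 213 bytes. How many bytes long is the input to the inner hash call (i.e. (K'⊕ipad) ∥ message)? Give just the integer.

277

Key is 49 ≤ 64 bytes, zero-padded: |K'| = 64.
Inner input = (K'⊕ipad) ∥ m → 64 + 213 = 277 bytes.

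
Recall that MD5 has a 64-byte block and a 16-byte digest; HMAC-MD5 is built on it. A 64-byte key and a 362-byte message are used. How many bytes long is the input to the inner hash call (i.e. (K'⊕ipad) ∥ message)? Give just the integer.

Key is 64 ≤ 64 bytes, zero-padded: |K'| = 64.
Inner input = (K'⊕ipad) ∥ m → 64 + 362 = 426 bytes.

426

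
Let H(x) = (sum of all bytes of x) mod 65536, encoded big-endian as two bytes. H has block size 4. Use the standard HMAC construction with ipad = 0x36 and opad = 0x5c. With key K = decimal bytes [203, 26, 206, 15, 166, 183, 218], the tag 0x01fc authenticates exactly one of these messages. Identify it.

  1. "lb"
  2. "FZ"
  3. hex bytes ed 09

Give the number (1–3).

1

Key decimal bytes [203, 26, 206, 15, 166, 183, 218] = cb 1a ce 0f a6 b7 da is 7 bytes > B = 4, so hash it first: H(key) = 03 f9, then zero-pad to 4 bytes: K' = 03 f9 00 00.
K' ⊕ ipad = 35 cf 36 36; K' ⊕ opad = 5f a5 5c 5c.
m1: inner = H(35 cf 36 36 6c 62) = 02 3e; tag = H(5f a5 5c 5c 02 3e) = 01fc ← matches
m2: inner = H(35 cf 36 36 46 5a) = 02 10; tag = H(5f a5 5c 5c 02 10) = 01ce
m3: inner = H(35 cf 36 36 ed 09) = 02 66; tag = H(5f a5 5c 5c 02 66) = 0224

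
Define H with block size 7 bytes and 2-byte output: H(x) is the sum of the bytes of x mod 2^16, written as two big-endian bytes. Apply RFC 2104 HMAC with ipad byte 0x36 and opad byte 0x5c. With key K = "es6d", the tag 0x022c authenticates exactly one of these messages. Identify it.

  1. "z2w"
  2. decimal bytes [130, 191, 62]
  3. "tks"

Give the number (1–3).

2

Key "es6d" = 65 73 36 64 is 4 bytes ≤ B = 7; zero-pad to 7 bytes: K' = 65 73 36 64 00 00 00.
K' ⊕ ipad = 53 45 00 52 36 36 36; K' ⊕ opad = 39 2f 6a 38 5c 5c 5c.
m1: inner = H(53 45 00 52 36 36 36 7a 32 77) = 02 af; tag = H(39 2f 6a 38 5c 5c 5c 02 af) = 02cf
m2: inner = H(53 45 00 52 36 36 36 82 bf 3e) = 03 0b; tag = H(39 2f 6a 38 5c 5c 5c 03 0b) = 022c ← matches
m3: inner = H(53 45 00 52 36 36 36 74 6b 73) = 02 de; tag = H(39 2f 6a 38 5c 5c 5c 02 de) = 02fe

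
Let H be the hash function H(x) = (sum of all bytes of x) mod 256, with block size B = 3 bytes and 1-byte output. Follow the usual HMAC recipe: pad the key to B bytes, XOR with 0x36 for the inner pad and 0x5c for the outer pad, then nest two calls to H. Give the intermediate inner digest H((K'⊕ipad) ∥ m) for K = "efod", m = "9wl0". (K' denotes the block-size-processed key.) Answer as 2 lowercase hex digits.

60

Key "efod" = 65 66 6f 64 is 4 bytes > B = 3, so hash it first: H(key) = 9e, then zero-pad to 3 bytes: K' = 9e 00 00.
K' ⊕ ipad = a8 36 36.
Inner input = a8 36 36 ∥ 39 77 6c 30.
Inner hash: sum = 168+54+54+57+119+108+48 = 608; mod 256 = 96 → 60.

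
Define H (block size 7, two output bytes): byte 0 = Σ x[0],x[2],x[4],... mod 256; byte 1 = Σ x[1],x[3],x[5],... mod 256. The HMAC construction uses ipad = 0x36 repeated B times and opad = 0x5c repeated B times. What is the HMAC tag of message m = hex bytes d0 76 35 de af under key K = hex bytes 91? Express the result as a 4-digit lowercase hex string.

37b1

Key hex bytes 91 is 1 byte ≤ B = 7; zero-pad to 7 bytes: K' = 91 00 00 00 00 00 00.
K' ⊕ ipad = a7 36 36 36 36 36 36.  K' ⊕ opad = cd 5c 5c 5c 5c 5c 5c.
Inner input = (K'⊕ipad) ∥ m = a7 36 36 36 36 36 36 ∥ d0 76 35 de af.
Inner hash: even-index sum = 669 mod 256 = 157; odd-index sum = 598 mod 256 = 86 → 9d 56.
Outer input = (K'⊕opad) ∥ inner = cd 5c 5c 5c 5c 5c 5c ∥ 9d 56.
Outer hash (tag): even-index sum = 567 mod 256 = 55; odd-index sum = 433 mod 256 = 177 → 37 b1.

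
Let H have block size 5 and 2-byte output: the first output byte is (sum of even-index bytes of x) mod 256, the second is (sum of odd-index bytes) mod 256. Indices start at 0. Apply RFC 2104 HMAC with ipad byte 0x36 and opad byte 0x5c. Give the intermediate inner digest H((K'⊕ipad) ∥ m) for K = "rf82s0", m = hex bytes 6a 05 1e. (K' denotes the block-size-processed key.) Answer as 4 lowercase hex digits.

9cbc

Key "rf82s0" = 72 66 38 32 73 30 is 6 bytes > B = 5, so hash it first: H(key) = 1d c8, then zero-pad to 5 bytes: K' = 1d c8 00 00 00.
K' ⊕ ipad = 2b fe 36 36 36.
Inner input = 2b fe 36 36 36 ∥ 6a 05 1e.
Inner hash: even-index sum = 156 mod 256 = 156; odd-index sum = 444 mod 256 = 188 → 9c bc.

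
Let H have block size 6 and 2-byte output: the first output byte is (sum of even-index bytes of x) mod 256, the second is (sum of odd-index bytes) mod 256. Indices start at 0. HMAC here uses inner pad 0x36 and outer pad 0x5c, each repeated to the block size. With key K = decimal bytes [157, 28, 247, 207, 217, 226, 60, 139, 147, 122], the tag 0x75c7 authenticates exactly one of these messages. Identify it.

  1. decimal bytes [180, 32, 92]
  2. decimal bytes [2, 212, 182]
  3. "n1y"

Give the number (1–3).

3

Key decimal bytes [157, 28, 247, 207, 217, 226, 60, 139, 147, 122] = 9d 1c f7 cf d9 e2 3c 8b 93 7a is 10 bytes > B = 6, so hash it first: H(key) = 3c d2, then zero-pad to 6 bytes: K' = 3c d2 00 00 00 00.
K' ⊕ ipad = 0a e4 36 36 36 36; K' ⊕ opad = 60 8e 5c 5c 5c 5c.
m1: inner = H(0a e4 36 36 36 36 b4 20 5c) = 86 70; tag = H(60 8e 5c 5c 5c 5c 86 70) = 9eb6
m2: inner = H(0a e4 36 36 36 36 02 d4 b6) = 2e 24; tag = H(60 8e 5c 5c 5c 5c 2e 24) = 466a
m3: inner = H(0a e4 36 36 36 36 6e 31 79) = 5d 81; tag = H(60 8e 5c 5c 5c 5c 5d 81) = 75c7 ← matches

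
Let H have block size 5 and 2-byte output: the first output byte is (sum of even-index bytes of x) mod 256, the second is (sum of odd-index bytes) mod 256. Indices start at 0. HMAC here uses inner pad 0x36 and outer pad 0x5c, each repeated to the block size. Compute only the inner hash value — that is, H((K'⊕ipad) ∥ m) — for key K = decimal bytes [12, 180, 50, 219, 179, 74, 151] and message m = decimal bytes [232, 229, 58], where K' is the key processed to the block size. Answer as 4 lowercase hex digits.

0f47

Key decimal bytes [12, 180, 50, 219, 179, 74, 151] = 0c b4 32 db b3 4a 97 is 7 bytes > B = 5, so hash it first: H(key) = 88 d9, then zero-pad to 5 bytes: K' = 88 d9 00 00 00.
K' ⊕ ipad = be ef 36 36 36.
Inner input = be ef 36 36 36 ∥ e8 e5 3a.
Inner hash: even-index sum = 527 mod 256 = 15; odd-index sum = 583 mod 256 = 71 → 0f 47.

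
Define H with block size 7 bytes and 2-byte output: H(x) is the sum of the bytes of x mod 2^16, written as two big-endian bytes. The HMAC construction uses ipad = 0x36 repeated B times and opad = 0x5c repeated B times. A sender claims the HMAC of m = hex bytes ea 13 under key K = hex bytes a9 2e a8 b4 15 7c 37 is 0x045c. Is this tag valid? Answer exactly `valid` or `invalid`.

valid

Key hex bytes a9 2e a8 b4 15 7c 37 is exactly B = 7 bytes: K' = a9 2e a8 b4 15 7c 37.
K' ⊕ ipad = 9f 18 9e 82 23 4a 01; K' ⊕ opad = f5 72 f4 e8 49 20 6b.
Inner hash: sum = 159+24+158+130+35+74+1+234+19 = 834 → 03 42.
Outer hash (recomputed tag): sum = 245+114+244+232+73+32+107+3+66 = 1116 → 04 5c.
Recomputed tag = 045c; claimed = 045c → match.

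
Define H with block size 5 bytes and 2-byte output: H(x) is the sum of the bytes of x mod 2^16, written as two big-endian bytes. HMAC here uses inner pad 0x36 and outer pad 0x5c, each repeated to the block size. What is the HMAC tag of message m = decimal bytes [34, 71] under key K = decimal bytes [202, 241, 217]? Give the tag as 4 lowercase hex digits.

030a

Key decimal bytes [202, 241, 217] = ca f1 d9 is 3 bytes ≤ B = 5; zero-pad to 5 bytes: K' = ca f1 d9 00 00.
K' ⊕ ipad = fc c7 ef 36 36.  K' ⊕ opad = 96 ad 85 5c 5c.
Inner input = (K'⊕ipad) ∥ m = fc c7 ef 36 36 ∥ 22 47.
Inner hash: sum = 252+199+239+54+54+34+71 = 903 → 03 87.
Outer input = (K'⊕opad) ∥ inner = 96 ad 85 5c 5c ∥ 03 87.
Outer hash (tag): sum = 150+173+133+92+92+3+135 = 778 → 03 0a.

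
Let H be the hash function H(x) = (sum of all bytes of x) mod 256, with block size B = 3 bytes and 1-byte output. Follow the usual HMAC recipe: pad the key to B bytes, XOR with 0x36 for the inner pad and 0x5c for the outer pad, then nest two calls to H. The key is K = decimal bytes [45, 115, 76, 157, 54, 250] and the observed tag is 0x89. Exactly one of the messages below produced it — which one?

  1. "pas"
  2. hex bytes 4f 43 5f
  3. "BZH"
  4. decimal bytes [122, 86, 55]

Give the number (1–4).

Key decimal bytes [45, 115, 76, 157, 54, 250] = 2d 73 4c 9d 36 fa is 6 bytes > B = 3, so hash it first: H(key) = b9, then zero-pad to 3 bytes: K' = b9 00 00.
K' ⊕ ipad = 8f 36 36; K' ⊕ opad = e5 5c 5c.
m1: inner = H(8f 36 36 70 61 73) = 3f; tag = H(e5 5c 5c 3f) = dc
m2: inner = H(8f 36 36 4f 43 5f) = ec; tag = H(e5 5c 5c ec) = 89 ← matches
m3: inner = H(8f 36 36 42 5a 48) = df; tag = H(e5 5c 5c df) = 7c
m4: inner = H(8f 36 36 7a 56 37) = 02; tag = H(e5 5c 5c 02) = 9f

2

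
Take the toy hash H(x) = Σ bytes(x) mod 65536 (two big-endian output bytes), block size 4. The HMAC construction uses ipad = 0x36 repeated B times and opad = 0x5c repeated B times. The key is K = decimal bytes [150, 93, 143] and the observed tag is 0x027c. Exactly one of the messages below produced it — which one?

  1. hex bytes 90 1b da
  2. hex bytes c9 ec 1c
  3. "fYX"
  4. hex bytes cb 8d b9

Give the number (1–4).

Key decimal bytes [150, 93, 143] = 96 5d 8f is 3 bytes ≤ B = 4; zero-pad to 4 bytes: K' = 96 5d 8f 00.
K' ⊕ ipad = a0 6b b9 36; K' ⊕ opad = ca 01 d3 5c.
m1: inner = H(a0 6b b9 36 90 1b da) = 03 7f; tag = H(ca 01 d3 5c 03 7f) = 027c ← matches
m2: inner = H(a0 6b b9 36 c9 ec 1c) = 03 cb; tag = H(ca 01 d3 5c 03 cb) = 02c8
m3: inner = H(a0 6b b9 36 66 59 58) = 03 11; tag = H(ca 01 d3 5c 03 11) = 020e
m4: inner = H(a0 6b b9 36 cb 8d b9) = 04 0b; tag = H(ca 01 d3 5c 04 0b) = 0209

1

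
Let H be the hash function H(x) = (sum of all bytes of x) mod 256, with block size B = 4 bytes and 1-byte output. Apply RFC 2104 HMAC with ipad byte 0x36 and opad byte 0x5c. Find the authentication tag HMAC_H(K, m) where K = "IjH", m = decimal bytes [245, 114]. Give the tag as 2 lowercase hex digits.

Key "IjH" = 49 6a 48 is 3 bytes ≤ B = 4; zero-pad to 4 bytes: K' = 49 6a 48 00.
K' ⊕ ipad = 7f 5c 7e 36.  K' ⊕ opad = 15 36 14 5c.
Inner input = (K'⊕ipad) ∥ m = 7f 5c 7e 36 ∥ f5 72.
Inner hash: sum = 127+92+126+54+245+114 = 758; mod 256 = 246 → f6.
Outer input = (K'⊕opad) ∥ inner = 15 36 14 5c ∥ f6.
Outer hash (tag): sum = 21+54+20+92+246 = 433; mod 256 = 177 → b1.

b1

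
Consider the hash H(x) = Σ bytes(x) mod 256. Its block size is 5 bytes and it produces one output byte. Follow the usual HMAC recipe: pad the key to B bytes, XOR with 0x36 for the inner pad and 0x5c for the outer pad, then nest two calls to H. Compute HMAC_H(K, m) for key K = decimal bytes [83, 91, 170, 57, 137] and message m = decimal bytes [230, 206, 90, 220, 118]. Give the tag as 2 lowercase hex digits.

Key decimal bytes [83, 91, 170, 57, 137] = 53 5b aa 39 89 is exactly B = 5 bytes: K' = 53 5b aa 39 89.
K' ⊕ ipad = 65 6d 9c 0f bf.  K' ⊕ opad = 0f 07 f6 65 d5.
Inner input = (K'⊕ipad) ∥ m = 65 6d 9c 0f bf ∥ e6 ce 5a dc 76.
Inner hash: sum = 101+109+156+15+191+230+206+90+220+118 = 1436; mod 256 = 156 → 9c.
Outer input = (K'⊕opad) ∥ inner = 0f 07 f6 65 d5 ∥ 9c.
Outer hash (tag): sum = 15+7+246+101+213+156 = 738; mod 256 = 226 → e2.

e2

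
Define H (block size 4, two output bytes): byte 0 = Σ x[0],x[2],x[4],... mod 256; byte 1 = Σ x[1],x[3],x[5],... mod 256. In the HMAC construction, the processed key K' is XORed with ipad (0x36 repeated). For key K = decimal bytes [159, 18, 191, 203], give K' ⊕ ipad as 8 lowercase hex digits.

a92489fd

Key decimal bytes [159, 18, 191, 203] = 9f 12 bf cb is exactly B = 4 bytes: K' = 9f 12 bf cb.
XOR each byte with 0x36: 9f⊕36=a9, 12⊕36=24, bf⊕36=89, cb⊕36=fd.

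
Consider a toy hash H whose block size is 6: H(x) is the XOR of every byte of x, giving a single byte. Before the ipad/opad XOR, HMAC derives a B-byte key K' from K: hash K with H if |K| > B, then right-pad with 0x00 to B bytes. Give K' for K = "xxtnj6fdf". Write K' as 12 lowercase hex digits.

220000000000

|K| = 9 > B = 6, so first hash the key.
H(K): XOR 78⊕78⊕74⊕6e⊕6a⊕36⊕66⊕64⊕66 = 22.
Zero-pad H(K) = 22 to 6 bytes: K' = 22 00 00 00 00 00.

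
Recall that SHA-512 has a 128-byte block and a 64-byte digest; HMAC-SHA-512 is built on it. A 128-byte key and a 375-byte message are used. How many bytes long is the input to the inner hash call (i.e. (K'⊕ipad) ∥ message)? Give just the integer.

503

Key is 128 ≤ 128 bytes, zero-padded: |K'| = 128.
Inner input = (K'⊕ipad) ∥ m → 128 + 375 = 503 bytes.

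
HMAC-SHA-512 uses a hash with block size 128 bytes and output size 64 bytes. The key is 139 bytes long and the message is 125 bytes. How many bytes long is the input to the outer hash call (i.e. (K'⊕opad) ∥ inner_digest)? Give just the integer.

192

Key is 139 > 128 bytes, so it is hashed to 64 bytes then zero-padded to 128: |K'| = 128.
Outer input = (K'⊕opad) ∥ H(inner) → 128 + 64 = 192 bytes.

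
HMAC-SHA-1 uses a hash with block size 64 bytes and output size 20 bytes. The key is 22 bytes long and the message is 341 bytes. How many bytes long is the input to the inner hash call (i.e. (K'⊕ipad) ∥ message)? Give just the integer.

Key is 22 ≤ 64 bytes, zero-padded: |K'| = 64.
Inner input = (K'⊕ipad) ∥ m → 64 + 341 = 405 bytes.

405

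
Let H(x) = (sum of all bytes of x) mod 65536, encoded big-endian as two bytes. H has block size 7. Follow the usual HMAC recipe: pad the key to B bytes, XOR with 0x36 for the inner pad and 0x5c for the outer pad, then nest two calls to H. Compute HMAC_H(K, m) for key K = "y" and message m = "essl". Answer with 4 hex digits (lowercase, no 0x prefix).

029a

Key "y" = 79 is 1 byte ≤ B = 7; zero-pad to 7 bytes: K' = 79 00 00 00 00 00 00.
K' ⊕ ipad = 4f 36 36 36 36 36 36.  K' ⊕ opad = 25 5c 5c 5c 5c 5c 5c.
Inner input = (K'⊕ipad) ∥ m = 4f 36 36 36 36 36 36 ∥ 65 73 73 6c.
Inner hash: sum = 79+54+54+54+54+54+54+101+115+115+108 = 842 → 03 4a.
Outer input = (K'⊕opad) ∥ inner = 25 5c 5c 5c 5c 5c 5c ∥ 03 4a.
Outer hash (tag): sum = 37+92+92+92+92+92+92+3+74 = 666 → 02 9a.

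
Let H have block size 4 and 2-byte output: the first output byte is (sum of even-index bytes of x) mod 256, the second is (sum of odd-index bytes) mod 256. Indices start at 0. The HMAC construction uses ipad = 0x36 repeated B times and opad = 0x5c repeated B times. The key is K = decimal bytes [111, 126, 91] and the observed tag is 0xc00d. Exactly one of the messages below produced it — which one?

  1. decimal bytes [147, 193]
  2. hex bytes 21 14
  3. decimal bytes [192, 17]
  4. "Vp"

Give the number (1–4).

3

Key decimal bytes [111, 126, 91] = 6f 7e 5b is 3 bytes ≤ B = 4; zero-pad to 4 bytes: K' = 6f 7e 5b 00.
K' ⊕ ipad = 59 48 6d 36; K' ⊕ opad = 33 22 07 5c.
m1: inner = H(59 48 6d 36 93 c1) = 59 3f; tag = H(33 22 07 5c 59 3f) = 93bd
m2: inner = H(59 48 6d 36 21 14) = e7 92; tag = H(33 22 07 5c e7 92) = 2110
m3: inner = H(59 48 6d 36 c0 11) = 86 8f; tag = H(33 22 07 5c 86 8f) = c00d ← matches
m4: inner = H(59 48 6d 36 56 70) = 1c ee; tag = H(33 22 07 5c 1c ee) = 566c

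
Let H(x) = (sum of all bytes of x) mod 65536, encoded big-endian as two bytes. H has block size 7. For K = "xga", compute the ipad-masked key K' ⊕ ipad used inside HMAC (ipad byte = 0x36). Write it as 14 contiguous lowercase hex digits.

Key "xga" = 78 67 61 is 3 bytes ≤ B = 7; zero-pad to 7 bytes: K' = 78 67 61 00 00 00 00.
XOR each byte with 0x36: 78⊕36=4e, 67⊕36=51, 61⊕36=57, 00⊕36=36, 00⊕36=36, 00⊕36=36, 00⊕36=36.

4e515736363636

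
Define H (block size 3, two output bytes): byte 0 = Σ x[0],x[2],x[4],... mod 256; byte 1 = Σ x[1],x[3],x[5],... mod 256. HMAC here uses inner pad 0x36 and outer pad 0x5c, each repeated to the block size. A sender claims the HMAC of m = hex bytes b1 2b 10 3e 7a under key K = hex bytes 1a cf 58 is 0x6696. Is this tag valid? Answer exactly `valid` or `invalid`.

Key hex bytes 1a cf 58 is exactly B = 3 bytes: K' = 1a cf 58.
K' ⊕ ipad = 2c f9 6e; K' ⊕ opad = 46 93 04.
Inner hash: even-index sum = 259 mod 256 = 3; odd-index sum = 564 mod 256 = 52 → 03 34.
Outer hash (recomputed tag): even-index sum = 126 mod 256 = 126; odd-index sum = 150 mod 256 = 150 → 7e 96.
Recomputed tag = 7e96; claimed = 6696 → mismatch.

invalid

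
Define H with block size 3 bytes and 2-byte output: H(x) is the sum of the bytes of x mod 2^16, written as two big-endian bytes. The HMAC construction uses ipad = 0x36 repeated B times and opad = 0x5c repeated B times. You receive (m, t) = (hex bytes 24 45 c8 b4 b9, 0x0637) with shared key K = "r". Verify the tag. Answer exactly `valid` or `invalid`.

invalid

Key "r" = 72 is 1 byte ≤ B = 3; zero-pad to 3 bytes: K' = 72 00 00.
K' ⊕ ipad = 44 36 36; K' ⊕ opad = 2e 5c 5c.
Inner hash: sum = 68+54+54+36+69+200+180+185 = 846 → 03 4e.
Outer hash (recomputed tag): sum = 46+92+92+3+78 = 311 → 01 37.
Recomputed tag = 0137; claimed = 0637 → mismatch.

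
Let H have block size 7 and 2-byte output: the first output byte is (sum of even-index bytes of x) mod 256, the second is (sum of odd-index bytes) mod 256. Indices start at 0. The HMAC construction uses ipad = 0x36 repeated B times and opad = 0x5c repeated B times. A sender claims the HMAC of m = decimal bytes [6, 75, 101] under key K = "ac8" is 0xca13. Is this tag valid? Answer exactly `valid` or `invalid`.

invalid

Key "ac8" = 61 63 38 is 3 bytes ≤ B = 7; zero-pad to 7 bytes: K' = 61 63 38 00 00 00 00.
K' ⊕ ipad = 57 55 0e 36 36 36 36; K' ⊕ opad = 3d 3f 64 5c 5c 5c 5c.
Inner hash: even-index sum = 284 mod 256 = 28; odd-index sum = 300 mod 256 = 44 → 1c 2c.
Outer hash (recomputed tag): even-index sum = 389 mod 256 = 133; odd-index sum = 275 mod 256 = 19 → 85 13.
Recomputed tag = 8513; claimed = ca13 → mismatch.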